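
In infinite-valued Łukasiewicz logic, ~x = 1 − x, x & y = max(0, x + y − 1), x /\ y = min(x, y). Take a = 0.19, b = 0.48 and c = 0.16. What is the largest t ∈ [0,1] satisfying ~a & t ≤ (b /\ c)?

0.35

~a = 1 − 0.19 = 0.81
So the left factor is ~a = 0.81.
b /\ c = min(0.48, 0.16) = 0.16
So the right-hand bound is b /\ c = 0.16.
The residuum of the Łukasiewicz t-norm gives the supremum: min(1, 1 − 0.81 + 0.16).
1 − 0.81 + 0.16 = 0.35, so t = min(1, 0.35) = 0.35.
Check: 0.81 & 0.35 = max(0, 0.16) = 0.16 ≤ 0.16.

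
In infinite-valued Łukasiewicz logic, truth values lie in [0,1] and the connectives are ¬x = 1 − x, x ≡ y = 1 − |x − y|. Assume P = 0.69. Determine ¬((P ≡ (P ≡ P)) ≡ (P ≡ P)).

0.31

P ≡ P = 1 − |0.69 − 0.69| = 1 − 0.00 = 1.00
P ≡ (P ≡ P) = 1 − |0.69 − 1.00| = 1 − 0.31 = 0.69
(P ≡ (P ≡ P)) ≡ (P ≡ P) = 1 − |0.69 − 1.00| = 1 − 0.31 = 0.69
¬((P ≡ (P ≡ P)) ≡ (P ≡ P)) = 1 − 0.69 = 0.31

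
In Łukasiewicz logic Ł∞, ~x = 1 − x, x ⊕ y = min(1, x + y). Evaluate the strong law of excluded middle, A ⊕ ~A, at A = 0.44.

~A = 1 − 0.44 = 0.56
A ⊕ ~A = min(1, 0.44 + 0.56) = min(1, 1.00) = 1.00
(As expected: always 1 in Ł∞ since a ⊕ (1−a) = 1.)

1.00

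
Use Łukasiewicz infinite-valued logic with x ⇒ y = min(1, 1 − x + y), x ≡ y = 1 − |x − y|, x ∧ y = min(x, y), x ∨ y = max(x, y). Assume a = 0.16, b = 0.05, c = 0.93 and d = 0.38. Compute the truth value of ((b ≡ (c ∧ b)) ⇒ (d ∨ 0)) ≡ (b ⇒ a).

0.38

c ∧ b = min(0.93, 0.05) = 0.05
b ≡ (c ∧ b) = 1 − |0.05 − 0.05| = 1 − 0.00 = 1.00
d ∨ 0 = max(0.38, 0.00) = 0.38
(b ≡ (c ∧ b)) ⇒ (d ∨ 0) = min(1, 1 − 1.00 + 0.38) = min(1, 0.38) = 0.38
b ⇒ a = min(1, 1 − 0.05 + 0.16) = min(1, 1.11) = 1.00
((b ≡ (c ∧ b)) ⇒ (d ∨ 0)) ≡ (b ⇒ a) = 1 − |0.38 − 1.00| = 1 − 0.62 = 0.38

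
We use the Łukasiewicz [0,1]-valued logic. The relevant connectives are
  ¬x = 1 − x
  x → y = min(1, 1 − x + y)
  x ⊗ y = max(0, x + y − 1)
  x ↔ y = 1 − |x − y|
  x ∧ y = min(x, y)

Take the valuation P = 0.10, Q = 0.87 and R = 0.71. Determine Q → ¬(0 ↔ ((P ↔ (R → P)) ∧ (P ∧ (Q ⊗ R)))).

0.23

R → P = min(1, 1 − 0.71 + 0.10) = min(1, 0.39) = 0.39
P ↔ (R → P) = 1 − |0.10 − 0.39| = 1 − 0.29 = 0.71
Q ⊗ R = max(0, 0.87 + 0.71 − 1) = max(0, 0.58) = 0.58
P ∧ (Q ⊗ R) = min(0.10, 0.58) = 0.10
(P ↔ (R → P)) ∧ (P ∧ (Q ⊗ R)) = min(0.71, 0.10) = 0.10
0 ↔ ((P ↔ (R → P)) ∧ (P ∧ (Q ⊗ R))) = 1 − |0.00 − 0.10| = 1 − 0.10 = 0.90
¬(0 ↔ ((P ↔ (R → P)) ∧ (P ∧ (Q ⊗ R)))) = 1 − 0.90 = 0.10
Q → ¬(0 ↔ ((P ↔ (R → P)) ∧ (P ∧ (Q ⊗ R)))) = min(1, 1 − 0.87 + 0.10) = min(1, 0.23) = 0.23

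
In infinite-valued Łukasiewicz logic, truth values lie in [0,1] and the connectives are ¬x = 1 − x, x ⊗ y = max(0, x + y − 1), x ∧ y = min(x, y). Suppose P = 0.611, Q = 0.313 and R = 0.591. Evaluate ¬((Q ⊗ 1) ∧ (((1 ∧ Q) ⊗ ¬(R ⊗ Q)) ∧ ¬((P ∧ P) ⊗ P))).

Q ⊗ 1 = max(0, 0.313 + 1.000 − 1) = max(0, 0.313) = 0.313
1 ∧ Q = min(1.000, 0.313) = 0.313
R ⊗ Q = max(0, 0.591 + 0.313 − 1) = max(0, -0.096) = 0.000
¬(R ⊗ Q) = 1 − 0.000 = 1.000
(1 ∧ Q) ⊗ ¬(R ⊗ Q) = max(0, 0.313 + 1.000 − 1) = max(0, 0.313) = 0.313
P ∧ P = min(0.611, 0.611) = 0.611
(P ∧ P) ⊗ P = max(0, 0.611 + 0.611 − 1) = max(0, 0.222) = 0.222
¬((P ∧ P) ⊗ P) = 1 − 0.222 = 0.778
((1 ∧ Q) ⊗ ¬(R ⊗ Q)) ∧ ¬((P ∧ P) ⊗ P) = min(0.313, 0.778) = 0.313
(Q ⊗ 1) ∧ (((1 ∧ Q) ⊗ ¬(R ⊗ Q)) ∧ ¬((P ∧ P) ⊗ P)) = min(0.313, 0.313) = 0.313
¬((Q ⊗ 1) ∧ (((1 ∧ Q) ⊗ ¬(R ⊗ Q)) ∧ ¬((P ∧ P) ⊗ P))) = 1 − 0.313 = 0.687

0.687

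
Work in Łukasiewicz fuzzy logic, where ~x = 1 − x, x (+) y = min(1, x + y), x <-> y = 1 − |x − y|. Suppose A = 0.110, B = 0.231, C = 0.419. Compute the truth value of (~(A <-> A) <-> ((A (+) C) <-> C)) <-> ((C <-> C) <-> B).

0.879

A <-> A = 1 − |0.110 − 0.110| = 1 − 0.000 = 1.000
~(A <-> A) = 1 − 1.000 = 0.000
A (+) C = min(1, 0.110 + 0.419) = min(1, 0.529) = 0.529
(A (+) C) <-> C = 1 − |0.529 − 0.419| = 1 − 0.110 = 0.890
~(A <-> A) <-> ((A (+) C) <-> C) = 1 − |0.000 − 0.890| = 1 − 0.890 = 0.110
C <-> C = 1 − |0.419 − 0.419| = 1 − 0.000 = 1.000
(C <-> C) <-> B = 1 − |1.000 − 0.231| = 1 − 0.769 = 0.231
(~(A <-> A) <-> ((A (+) C) <-> C)) <-> ((C <-> C) <-> B) = 1 − |0.110 − 0.231| = 1 − 0.121 = 0.879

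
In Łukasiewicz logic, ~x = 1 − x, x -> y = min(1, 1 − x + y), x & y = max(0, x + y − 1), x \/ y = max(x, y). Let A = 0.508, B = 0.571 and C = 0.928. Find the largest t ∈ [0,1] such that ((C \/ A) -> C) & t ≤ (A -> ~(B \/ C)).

C \/ A = max(0.928, 0.508) = 0.928
(C \/ A) -> C = min(1, 1 − 0.928 + 0.928) = min(1, 1.000) = 1.000
So the left factor is (C \/ A) -> C = 1.000.
B \/ C = max(0.571, 0.928) = 0.928
~(B \/ C) = 1 − 0.928 = 0.072
A -> ~(B \/ C) = min(1, 1 − 0.508 + 0.072) = min(1, 0.564) = 0.564
So the right-hand bound is A -> ~(B \/ C) = 0.564.
The residuum of the Łukasiewicz t-norm gives the supremum: min(1, 1 − 1.000 + 0.564).
1 − 1.000 + 0.564 = 0.564, so t = min(1, 0.564) = 0.564.
Check: 1.000 & 0.564 = max(0, 0.564) = 0.564 ≤ 0.564.

0.564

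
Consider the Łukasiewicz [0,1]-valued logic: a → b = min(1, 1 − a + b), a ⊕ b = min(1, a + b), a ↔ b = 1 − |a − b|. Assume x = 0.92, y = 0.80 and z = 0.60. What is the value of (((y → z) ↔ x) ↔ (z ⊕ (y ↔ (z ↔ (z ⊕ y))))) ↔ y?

0.92

y → z = min(1, 1 − 0.80 + 0.60) = min(1, 0.80) = 0.80
(y → z) ↔ x = 1 − |0.80 − 0.92| = 1 − 0.12 = 0.88
z ⊕ y = min(1, 0.60 + 0.80) = min(1, 1.40) = 1.00
z ↔ (z ⊕ y) = 1 − |0.60 − 1.00| = 1 − 0.40 = 0.60
y ↔ (z ↔ (z ⊕ y)) = 1 − |0.80 − 0.60| = 1 − 0.20 = 0.80
z ⊕ (y ↔ (z ↔ (z ⊕ y))) = min(1, 0.60 + 0.80) = min(1, 1.40) = 1.00
((y → z) ↔ x) ↔ (z ⊕ (y ↔ (z ↔ (z ⊕ y)))) = 1 − |0.88 − 1.00| = 1 − 0.12 = 0.88
(((y → z) ↔ x) ↔ (z ⊕ (y ↔ (z ↔ (z ⊕ y))))) ↔ y = 1 − |0.88 − 0.80| = 1 − 0.08 = 0.92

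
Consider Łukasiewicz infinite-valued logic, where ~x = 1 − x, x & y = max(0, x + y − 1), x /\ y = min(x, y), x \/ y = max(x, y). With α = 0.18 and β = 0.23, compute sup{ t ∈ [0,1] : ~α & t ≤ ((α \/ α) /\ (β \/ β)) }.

~α = 1 − 0.18 = 0.82
So the left factor is ~α = 0.82.
α \/ α = max(0.18, 0.18) = 0.18
β \/ β = max(0.23, 0.23) = 0.23
(α \/ α) /\ (β \/ β) = min(0.18, 0.23) = 0.18
So the right-hand bound is (α \/ α) /\ (β \/ β) = 0.18.
The residuum of the Łukasiewicz t-norm gives the supremum: min(1, 1 − 0.82 + 0.18).
1 − 0.82 + 0.18 = 0.36, so t = min(1, 0.36) = 0.36.
Check: 0.82 & 0.36 = max(0, 0.18) = 0.18 ≤ 0.18.

0.36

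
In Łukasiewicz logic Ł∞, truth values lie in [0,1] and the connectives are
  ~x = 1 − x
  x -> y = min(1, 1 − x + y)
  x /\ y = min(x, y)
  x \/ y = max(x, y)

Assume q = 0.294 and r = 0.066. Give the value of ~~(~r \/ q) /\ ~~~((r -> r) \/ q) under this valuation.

~r = 1 − 0.066 = 0.934
~r \/ q = max(0.934, 0.294) = 0.934
~(~r \/ q) = 1 − 0.934 = 0.066
~~(~r \/ q) = 1 − 0.066 = 0.934
r -> r = min(1, 1 − 0.066 + 0.066) = min(1, 1.000) = 1.000
(r -> r) \/ q = max(1.000, 0.294) = 1.000
~((r -> r) \/ q) = 1 − 1.000 = 0.000
~~((r -> r) \/ q) = 1 − 0.000 = 1.000
~~~((r -> r) \/ q) = 1 − 1.000 = 0.000
~~(~r \/ q) /\ ~~~((r -> r) \/ q) = min(0.934, 0.000) = 0.000

0.000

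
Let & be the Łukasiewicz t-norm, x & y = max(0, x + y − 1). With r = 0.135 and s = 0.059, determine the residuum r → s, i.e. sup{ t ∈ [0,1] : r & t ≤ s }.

The residuum of the Łukasiewicz t-norm gives the supremum: min(1, 1 − 0.135 + 0.059).
1 − 0.135 + 0.059 = 0.924, so t = min(1, 0.924) = 0.924.
Check: 0.135 & 0.924 = max(0, 0.059) = 0.059 ≤ 0.059.

0.924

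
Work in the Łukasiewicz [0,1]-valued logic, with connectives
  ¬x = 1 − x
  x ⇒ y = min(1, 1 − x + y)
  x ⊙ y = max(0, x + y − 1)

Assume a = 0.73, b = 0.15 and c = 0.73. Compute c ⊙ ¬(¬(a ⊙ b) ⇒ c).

a ⊙ b = max(0, 0.73 + 0.15 − 1) = max(0, -0.12) = 0.00
¬(a ⊙ b) = 1 − 0.00 = 1.00
¬(a ⊙ b) ⇒ c = min(1, 1 − 1.00 + 0.73) = min(1, 0.73) = 0.73
¬(¬(a ⊙ b) ⇒ c) = 1 − 0.73 = 0.27
c ⊙ ¬(¬(a ⊙ b) ⇒ c) = max(0, 0.73 + 0.27 − 1) = max(0, 0.00) = 0.00

0.00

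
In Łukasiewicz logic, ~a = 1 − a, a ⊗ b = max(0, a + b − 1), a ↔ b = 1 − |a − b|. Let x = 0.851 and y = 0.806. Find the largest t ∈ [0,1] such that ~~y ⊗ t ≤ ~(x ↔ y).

0.239

~y = 1 − 0.806 = 0.194
~~y = 1 − 0.194 = 0.806
So the left factor is ~~y = 0.806.
x ↔ y = 1 − |0.851 − 0.806| = 1 − 0.045 = 0.955
~(x ↔ y) = 1 − 0.955 = 0.045
So the right-hand bound is ~(x ↔ y) = 0.045.
The residuum of the Łukasiewicz t-norm gives the supremum: min(1, 1 − 0.806 + 0.045).
1 − 0.806 + 0.045 = 0.239, so t = min(1, 0.239) = 0.239.
Check: 0.806 ⊗ 0.239 = max(0, 0.045) = 0.045 ≤ 0.045.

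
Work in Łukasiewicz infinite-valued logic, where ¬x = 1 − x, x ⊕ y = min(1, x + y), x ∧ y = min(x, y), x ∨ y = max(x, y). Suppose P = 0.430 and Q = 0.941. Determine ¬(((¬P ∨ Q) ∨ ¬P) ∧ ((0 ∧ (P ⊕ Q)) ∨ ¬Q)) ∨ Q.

0.941

¬P = 1 − 0.430 = 0.570
¬P ∨ Q = max(0.570, 0.941) = 0.941
(¬P ∨ Q) ∨ ¬P = max(0.941, 0.570) = 0.941
P ⊕ Q = min(1, 0.430 + 0.941) = min(1, 1.371) = 1.000
0 ∧ (P ⊕ Q) = min(0.000, 1.000) = 0.000
¬Q = 1 − 0.941 = 0.059
(0 ∧ (P ⊕ Q)) ∨ ¬Q = max(0.000, 0.059) = 0.059
((¬P ∨ Q) ∨ ¬P) ∧ ((0 ∧ (P ⊕ Q)) ∨ ¬Q) = min(0.941, 0.059) = 0.059
¬(((¬P ∨ Q) ∨ ¬P) ∧ ((0 ∧ (P ⊕ Q)) ∨ ¬Q)) = 1 − 0.059 = 0.941
¬(((¬P ∨ Q) ∨ ¬P) ∧ ((0 ∧ (P ⊕ Q)) ∨ ¬Q)) ∨ Q = max(0.941, 0.941) = 0.941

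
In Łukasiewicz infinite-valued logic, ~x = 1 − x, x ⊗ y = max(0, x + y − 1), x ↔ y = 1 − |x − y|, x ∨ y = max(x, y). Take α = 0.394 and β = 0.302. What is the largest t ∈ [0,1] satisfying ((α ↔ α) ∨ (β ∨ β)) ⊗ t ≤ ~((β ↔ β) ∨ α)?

α ↔ α = 1 − |0.394 − 0.394| = 1 − 0.000 = 1.000
β ∨ β = max(0.302, 0.302) = 0.302
(α ↔ α) ∨ (β ∨ β) = max(1.000, 0.302) = 1.000
So the left factor is (α ↔ α) ∨ (β ∨ β) = 1.000.
β ↔ β = 1 − |0.302 − 0.302| = 1 − 0.000 = 1.000
(β ↔ β) ∨ α = max(1.000, 0.394) = 1.000
~((β ↔ β) ∨ α) = 1 − 1.000 = 0.000
So the right-hand bound is ~((β ↔ β) ∨ α) = 0.000.
The residuum of the Łukasiewicz t-norm gives the supremum: min(1, 1 − 1.000 + 0.000).
1 − 1.000 + 0.000 = 0.000, so t = min(1, 0.000) = 0.000.
Check: 1.000 ⊗ 0.000 = max(0, 0.000) = 0.000 ≤ 0.000.

0.000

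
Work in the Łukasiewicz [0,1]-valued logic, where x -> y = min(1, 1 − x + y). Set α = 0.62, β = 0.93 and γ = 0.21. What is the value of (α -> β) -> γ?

α -> β = min(1, 1 − 0.62 + 0.93) = min(1, 1.31) = 1.00
(α -> β) -> γ = min(1, 1 − 1.00 + 0.21) = min(1, 0.21) = 0.21

0.21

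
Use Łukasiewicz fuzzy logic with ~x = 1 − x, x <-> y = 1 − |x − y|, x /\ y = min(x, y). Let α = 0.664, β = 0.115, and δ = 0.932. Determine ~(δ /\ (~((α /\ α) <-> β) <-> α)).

α /\ α = min(0.664, 0.664) = 0.664
(α /\ α) <-> β = 1 − |0.664 − 0.115| = 1 − 0.549 = 0.451
~((α /\ α) <-> β) = 1 − 0.451 = 0.549
~((α /\ α) <-> β) <-> α = 1 − |0.549 − 0.664| = 1 − 0.115 = 0.885
δ /\ (~((α /\ α) <-> β) <-> α) = min(0.932, 0.885) = 0.885
~(δ /\ (~((α /\ α) <-> β) <-> α)) = 1 − 0.885 = 0.115

0.115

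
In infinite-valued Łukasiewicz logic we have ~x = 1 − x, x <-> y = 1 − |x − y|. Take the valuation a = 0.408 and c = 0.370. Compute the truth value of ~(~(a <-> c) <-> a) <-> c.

a <-> c = 1 − |0.408 − 0.370| = 1 − 0.038 = 0.962
~(a <-> c) = 1 − 0.962 = 0.038
~(a <-> c) <-> a = 1 − |0.038 − 0.408| = 1 − 0.370 = 0.630
~(~(a <-> c) <-> a) = 1 − 0.630 = 0.370
~(~(a <-> c) <-> a) <-> c = 1 − |0.370 − 0.370| = 1 − 0.000 = 1.000

1.000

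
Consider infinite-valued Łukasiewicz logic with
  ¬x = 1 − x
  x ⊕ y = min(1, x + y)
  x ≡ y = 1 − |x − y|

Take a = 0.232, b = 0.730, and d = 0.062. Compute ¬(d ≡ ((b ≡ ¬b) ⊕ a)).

¬b = 1 − 0.730 = 0.270
b ≡ ¬b = 1 − |0.730 − 0.270| = 1 − 0.460 = 0.540
(b ≡ ¬b) ⊕ a = min(1, 0.540 + 0.232) = min(1, 0.772) = 0.772
d ≡ ((b ≡ ¬b) ⊕ a) = 1 − |0.062 − 0.772| = 1 − 0.710 = 0.290
¬(d ≡ ((b ≡ ¬b) ⊕ a)) = 1 − 0.290 = 0.710

0.710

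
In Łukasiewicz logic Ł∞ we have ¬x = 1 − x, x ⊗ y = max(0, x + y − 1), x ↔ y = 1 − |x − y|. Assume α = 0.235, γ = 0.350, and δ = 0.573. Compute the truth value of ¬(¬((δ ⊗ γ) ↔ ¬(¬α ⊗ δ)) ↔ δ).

δ ⊗ γ = max(0, 0.573 + 0.350 − 1) = max(0, -0.077) = 0.000
¬α = 1 − 0.235 = 0.765
¬α ⊗ δ = max(0, 0.765 + 0.573 − 1) = max(0, 0.338) = 0.338
¬(¬α ⊗ δ) = 1 − 0.338 = 0.662
(δ ⊗ γ) ↔ ¬(¬α ⊗ δ) = 1 − |0.000 − 0.662| = 1 − 0.662 = 0.338
¬((δ ⊗ γ) ↔ ¬(¬α ⊗ δ)) = 1 − 0.338 = 0.662
¬((δ ⊗ γ) ↔ ¬(¬α ⊗ δ)) ↔ δ = 1 − |0.662 − 0.573| = 1 − 0.089 = 0.911
¬(¬((δ ⊗ γ) ↔ ¬(¬α ⊗ δ)) ↔ δ) = 1 − 0.911 = 0.089

0.089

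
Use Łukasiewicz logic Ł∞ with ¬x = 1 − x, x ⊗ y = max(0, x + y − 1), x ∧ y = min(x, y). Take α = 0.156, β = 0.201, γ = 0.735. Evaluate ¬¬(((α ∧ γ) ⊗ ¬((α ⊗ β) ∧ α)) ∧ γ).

0.156

α ∧ γ = min(0.156, 0.735) = 0.156
α ⊗ β = max(0, 0.156 + 0.201 − 1) = max(0, -0.643) = 0.000
(α ⊗ β) ∧ α = min(0.000, 0.156) = 0.000
¬((α ⊗ β) ∧ α) = 1 − 0.000 = 1.000
(α ∧ γ) ⊗ ¬((α ⊗ β) ∧ α) = max(0, 0.156 + 1.000 − 1) = max(0, 0.156) = 0.156
((α ∧ γ) ⊗ ¬((α ⊗ β) ∧ α)) ∧ γ = min(0.156, 0.735) = 0.156
¬(((α ∧ γ) ⊗ ¬((α ⊗ β) ∧ α)) ∧ γ) = 1 − 0.156 = 0.844
¬¬(((α ∧ γ) ⊗ ¬((α ⊗ β) ∧ α)) ∧ γ) = 1 − 0.844 = 0.156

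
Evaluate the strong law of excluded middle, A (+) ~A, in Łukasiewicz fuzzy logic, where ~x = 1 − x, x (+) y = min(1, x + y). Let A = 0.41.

~A = 1 − 0.41 = 0.59
A (+) ~A = min(1, 0.41 + 0.59) = min(1, 1.00) = 1.00
(As expected: always 1 in Ł∞ since a ⊕ (1−a) = 1.)

1.00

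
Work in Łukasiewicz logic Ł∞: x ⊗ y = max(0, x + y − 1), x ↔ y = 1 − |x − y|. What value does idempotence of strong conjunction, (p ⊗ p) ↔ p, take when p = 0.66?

0.66

p ⊗ p = max(0, 0.66 + 0.66 − 1) = max(0, 0.32) = 0.32
(p ⊗ p) ↔ p = 1 − |0.32 − 0.66| = 1 − 0.34 = 0.66
(The value 0.66 < 1 shows this instance is not satisfied; fails in Ł∞ since a ⊗ a = max(0, 2a−1) ≠ a in general.)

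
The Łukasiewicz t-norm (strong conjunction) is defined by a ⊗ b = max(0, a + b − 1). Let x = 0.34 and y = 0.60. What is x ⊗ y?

x ⊗ y = max(0, 0.34 + 0.60 − 1) = max(0, -0.06) = 0.00
For comparison, the Gödel (minimum) t-norm min(a, b) would give 0.34.

0.00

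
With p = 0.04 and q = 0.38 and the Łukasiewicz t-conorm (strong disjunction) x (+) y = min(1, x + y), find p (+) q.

p (+) q = min(1, 0.04 + 0.38) = min(1, 0.42) = 0.42
For comparison, the Gödel t-conorm max(x, y) would give 0.38.

0.42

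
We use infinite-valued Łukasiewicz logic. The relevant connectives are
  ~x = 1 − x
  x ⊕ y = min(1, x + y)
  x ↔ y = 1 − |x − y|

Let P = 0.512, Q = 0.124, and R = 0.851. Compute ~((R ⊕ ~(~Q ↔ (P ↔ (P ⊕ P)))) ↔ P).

~Q = 1 − 0.124 = 0.876
P ⊕ P = min(1, 0.512 + 0.512) = min(1, 1.024) = 1.000
P ↔ (P ⊕ P) = 1 − |0.512 − 1.000| = 1 − 0.488 = 0.512
~Q ↔ (P ↔ (P ⊕ P)) = 1 − |0.876 − 0.512| = 1 − 0.364 = 0.636
~(~Q ↔ (P ↔ (P ⊕ P))) = 1 − 0.636 = 0.364
R ⊕ ~(~Q ↔ (P ↔ (P ⊕ P))) = min(1, 0.851 + 0.364) = min(1, 1.215) = 1.000
(R ⊕ ~(~Q ↔ (P ↔ (P ⊕ P)))) ↔ P = 1 − |1.000 − 0.512| = 1 − 0.488 = 0.512
~((R ⊕ ~(~Q ↔ (P ↔ (P ⊕ P)))) ↔ P) = 1 − 0.512 = 0.488

0.488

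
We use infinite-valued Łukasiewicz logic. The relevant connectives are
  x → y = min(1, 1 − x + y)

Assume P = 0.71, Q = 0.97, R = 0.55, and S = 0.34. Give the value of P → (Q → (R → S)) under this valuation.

1.00

R → S = min(1, 1 − 0.55 + 0.34) = min(1, 0.79) = 0.79
Q → (R → S) = min(1, 1 − 0.97 + 0.79) = min(1, 0.82) = 0.82
P → (Q → (R → S)) = min(1, 1 − 0.71 + 0.82) = min(1, 1.11) = 1.00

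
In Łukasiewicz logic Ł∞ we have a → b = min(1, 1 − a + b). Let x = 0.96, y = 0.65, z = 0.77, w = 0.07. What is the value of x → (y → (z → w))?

z → w = min(1, 1 − 0.77 + 0.07) = min(1, 0.30) = 0.30
y → (z → w) = min(1, 1 − 0.65 + 0.30) = min(1, 0.65) = 0.65
x → (y → (z → w)) = min(1, 1 − 0.96 + 0.65) = min(1, 0.69) = 0.69

0.69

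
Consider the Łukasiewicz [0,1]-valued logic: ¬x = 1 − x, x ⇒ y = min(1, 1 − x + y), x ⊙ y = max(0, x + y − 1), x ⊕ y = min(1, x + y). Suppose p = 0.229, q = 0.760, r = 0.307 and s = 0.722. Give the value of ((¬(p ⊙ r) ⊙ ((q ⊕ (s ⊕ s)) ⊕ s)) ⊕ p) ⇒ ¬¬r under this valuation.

p ⊙ r = max(0, 0.229 + 0.307 − 1) = max(0, -0.464) = 0.000
¬(p ⊙ r) = 1 − 0.000 = 1.000
s ⊕ s = min(1, 0.722 + 0.722) = min(1, 1.444) = 1.000
q ⊕ (s ⊕ s) = min(1, 0.760 + 1.000) = min(1, 1.760) = 1.000
(q ⊕ (s ⊕ s)) ⊕ s = min(1, 1.000 + 0.722) = min(1, 1.722) = 1.000
¬(p ⊙ r) ⊙ ((q ⊕ (s ⊕ s)) ⊕ s) = max(0, 1.000 + 1.000 − 1) = max(0, 1.000) = 1.000
(¬(p ⊙ r) ⊙ ((q ⊕ (s ⊕ s)) ⊕ s)) ⊕ p = min(1, 1.000 + 0.229) = min(1, 1.229) = 1.000
¬r = 1 − 0.307 = 0.693
¬¬r = 1 − 0.693 = 0.307
((¬(p ⊙ r) ⊙ ((q ⊕ (s ⊕ s)) ⊕ s)) ⊕ p) ⇒ ¬¬r = min(1, 1 − 1.000 + 0.307) = min(1, 0.307) = 0.307

0.307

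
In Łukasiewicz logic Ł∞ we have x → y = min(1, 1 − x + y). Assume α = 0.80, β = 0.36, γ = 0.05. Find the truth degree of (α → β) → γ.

0.49

α → β = min(1, 1 − 0.80 + 0.36) = min(1, 0.56) = 0.56
(α → β) → γ = min(1, 1 − 0.56 + 0.05) = min(1, 0.49) = 0.49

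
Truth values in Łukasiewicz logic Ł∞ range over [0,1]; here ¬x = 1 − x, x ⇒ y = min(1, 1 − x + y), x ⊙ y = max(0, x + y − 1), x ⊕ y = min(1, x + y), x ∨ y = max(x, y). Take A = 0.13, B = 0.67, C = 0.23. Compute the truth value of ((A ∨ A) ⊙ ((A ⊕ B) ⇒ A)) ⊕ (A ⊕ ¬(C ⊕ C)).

A ∨ A = max(0.13, 0.13) = 0.13
A ⊕ B = min(1, 0.13 + 0.67) = min(1, 0.80) = 0.80
(A ⊕ B) ⇒ A = min(1, 1 − 0.80 + 0.13) = min(1, 0.33) = 0.33
(A ∨ A) ⊙ ((A ⊕ B) ⇒ A) = max(0, 0.13 + 0.33 − 1) = max(0, -0.54) = 0.00
C ⊕ C = min(1, 0.23 + 0.23) = min(1, 0.46) = 0.46
¬(C ⊕ C) = 1 − 0.46 = 0.54
A ⊕ ¬(C ⊕ C) = min(1, 0.13 + 0.54) = min(1, 0.67) = 0.67
((A ∨ A) ⊙ ((A ⊕ B) ⇒ A)) ⊕ (A ⊕ ¬(C ⊕ C)) = min(1, 0.00 + 0.67) = min(1, 0.67) = 0.67

0.67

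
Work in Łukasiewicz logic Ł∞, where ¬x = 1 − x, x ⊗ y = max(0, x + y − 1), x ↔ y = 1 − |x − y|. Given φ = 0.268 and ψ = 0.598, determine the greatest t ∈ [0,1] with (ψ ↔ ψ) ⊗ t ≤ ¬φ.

ψ ↔ ψ = 1 − |0.598 − 0.598| = 1 − 0.000 = 1.000
So the left factor is ψ ↔ ψ = 1.000.
¬φ = 1 − 0.268 = 0.732
So the right-hand bound is ¬φ = 0.732.
The residuum of the Łukasiewicz t-norm gives the supremum: min(1, 1 − 1.000 + 0.732).
1 − 1.000 + 0.732 = 0.732, so t = min(1, 0.732) = 0.732.
Check: 1.000 ⊗ 0.732 = max(0, 0.732) = 0.732 ≤ 0.732.

0.732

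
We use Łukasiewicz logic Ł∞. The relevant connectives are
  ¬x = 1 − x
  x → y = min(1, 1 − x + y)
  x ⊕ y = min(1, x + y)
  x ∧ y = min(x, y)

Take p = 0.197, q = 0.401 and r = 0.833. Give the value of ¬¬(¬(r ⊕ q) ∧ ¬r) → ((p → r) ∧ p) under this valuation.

1.000

r ⊕ q = min(1, 0.833 + 0.401) = min(1, 1.234) = 1.000
¬(r ⊕ q) = 1 − 1.000 = 0.000
¬r = 1 − 0.833 = 0.167
¬(r ⊕ q) ∧ ¬r = min(0.000, 0.167) = 0.000
¬(¬(r ⊕ q) ∧ ¬r) = 1 − 0.000 = 1.000
¬¬(¬(r ⊕ q) ∧ ¬r) = 1 − 1.000 = 0.000
p → r = min(1, 1 − 0.197 + 0.833) = min(1, 1.636) = 1.000
(p → r) ∧ p = min(1.000, 0.197) = 0.197
¬¬(¬(r ⊕ q) ∧ ¬r) → ((p → r) ∧ p) = min(1, 1 − 0.000 + 0.197) = min(1, 1.197) = 1.000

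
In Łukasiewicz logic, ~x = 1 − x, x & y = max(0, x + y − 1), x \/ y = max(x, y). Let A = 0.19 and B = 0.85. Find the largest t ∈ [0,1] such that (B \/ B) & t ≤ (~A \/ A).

B \/ B = max(0.85, 0.85) = 0.85
So the left factor is B \/ B = 0.85.
~A = 1 − 0.19 = 0.81
~A \/ A = max(0.81, 0.19) = 0.81
So the right-hand bound is ~A \/ A = 0.81.
The residuum of the Łukasiewicz t-norm gives the supremum: min(1, 1 − 0.85 + 0.81).
1 − 0.85 + 0.81 = 0.96, so t = min(1, 0.96) = 0.96.
Check: 0.85 & 0.96 = max(0, 0.81) = 0.81 ≤ 0.81.

0.96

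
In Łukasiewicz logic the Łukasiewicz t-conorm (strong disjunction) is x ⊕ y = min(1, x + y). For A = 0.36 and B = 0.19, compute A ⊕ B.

0.55

A ⊕ B = min(1, 0.36 + 0.19) = min(1, 0.55) = 0.55
For comparison, the Gödel t-conorm max(x, y) would give 0.36.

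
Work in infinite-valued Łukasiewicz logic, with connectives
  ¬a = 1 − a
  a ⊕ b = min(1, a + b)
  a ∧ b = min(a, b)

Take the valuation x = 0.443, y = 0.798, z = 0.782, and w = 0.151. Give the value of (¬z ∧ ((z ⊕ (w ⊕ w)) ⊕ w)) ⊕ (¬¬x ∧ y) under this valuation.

¬z = 1 − 0.782 = 0.218
w ⊕ w = min(1, 0.151 + 0.151) = min(1, 0.302) = 0.302
z ⊕ (w ⊕ w) = min(1, 0.782 + 0.302) = min(1, 1.084) = 1.000
(z ⊕ (w ⊕ w)) ⊕ w = min(1, 1.000 + 0.151) = min(1, 1.151) = 1.000
¬z ∧ ((z ⊕ (w ⊕ w)) ⊕ w) = min(0.218, 1.000) = 0.218
¬x = 1 − 0.443 = 0.557
¬¬x = 1 − 0.557 = 0.443
¬¬x ∧ y = min(0.443, 0.798) = 0.443
(¬z ∧ ((z ⊕ (w ⊕ w)) ⊕ w)) ⊕ (¬¬x ∧ y) = min(1, 0.218 + 0.443) = min(1, 0.661) = 0.661

0.661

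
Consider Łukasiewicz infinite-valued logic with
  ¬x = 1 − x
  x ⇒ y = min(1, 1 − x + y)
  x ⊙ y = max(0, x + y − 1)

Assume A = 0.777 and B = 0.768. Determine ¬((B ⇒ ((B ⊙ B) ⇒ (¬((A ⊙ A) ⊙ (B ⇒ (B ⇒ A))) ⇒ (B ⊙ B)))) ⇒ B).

B ⊙ B = max(0, 0.768 + 0.768 − 1) = max(0, 0.536) = 0.536
A ⊙ A = max(0, 0.777 + 0.777 − 1) = max(0, 0.554) = 0.554
B ⇒ A = min(1, 1 − 0.768 + 0.777) = min(1, 1.009) = 1.000
B ⇒ (B ⇒ A) = min(1, 1 − 0.768 + 1.000) = min(1, 1.232) = 1.000
(A ⊙ A) ⊙ (B ⇒ (B ⇒ A)) = max(0, 0.554 + 1.000 − 1) = max(0, 0.554) = 0.554
¬((A ⊙ A) ⊙ (B ⇒ (B ⇒ A))) = 1 − 0.554 = 0.446
¬((A ⊙ A) ⊙ (B ⇒ (B ⇒ A))) ⇒ (B ⊙ B) = min(1, 1 − 0.446 + 0.536) = min(1, 1.090) = 1.000
(B ⊙ B) ⇒ (¬((A ⊙ A) ⊙ (B ⇒ (B ⇒ A))) ⇒ (B ⊙ B)) = min(1, 1 − 0.536 + 1.000) = min(1, 1.464) = 1.000
B ⇒ ((B ⊙ B) ⇒ (¬((A ⊙ A) ⊙ (B ⇒ (B ⇒ A))) ⇒ (B ⊙ B))) = min(1, 1 − 0.768 + 1.000) = min(1, 1.232) = 1.000
(B ⇒ ((B ⊙ B) ⇒ (¬((A ⊙ A) ⊙ (B ⇒ (B ⇒ A))) ⇒ (B ⊙ B)))) ⇒ B = min(1, 1 − 1.000 + 0.768) = min(1, 0.768) = 0.768
¬((B ⇒ ((B ⊙ B) ⇒ (¬((A ⊙ A) ⊙ (B ⇒ (B ⇒ A))) ⇒ (B ⊙ B)))) ⇒ B) = 1 − 0.768 = 0.232

0.232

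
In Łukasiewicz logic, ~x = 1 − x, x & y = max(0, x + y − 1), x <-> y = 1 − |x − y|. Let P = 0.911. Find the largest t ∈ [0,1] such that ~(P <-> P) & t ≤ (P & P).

1.000

P <-> P = 1 − |0.911 − 0.911| = 1 − 0.000 = 1.000
~(P <-> P) = 1 − 1.000 = 0.000
So the left factor is ~(P <-> P) = 0.000.
P & P = max(0, 0.911 + 0.911 − 1) = max(0, 0.822) = 0.822
So the right-hand bound is P & P = 0.822.
The residuum of the Łukasiewicz t-norm gives the supremum: min(1, 1 − 0.000 + 0.822).
1 − 0.000 + 0.822 = 1.822, so t = min(1, 1.822) = 1.000.
Check: 0.000 & 1.000 = max(0, 0.000) = 0.000 ≤ 0.822.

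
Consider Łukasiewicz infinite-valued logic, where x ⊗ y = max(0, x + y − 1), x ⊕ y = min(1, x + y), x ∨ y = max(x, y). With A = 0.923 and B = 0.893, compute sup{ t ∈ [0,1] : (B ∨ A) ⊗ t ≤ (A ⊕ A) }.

1.000

B ∨ A = max(0.893, 0.923) = 0.923
So the left factor is B ∨ A = 0.923.
A ⊕ A = min(1, 0.923 + 0.923) = min(1, 1.846) = 1.000
So the right-hand bound is A ⊕ A = 1.000.
The residuum of the Łukasiewicz t-norm gives the supremum: min(1, 1 − 0.923 + 1.000).
1 − 0.923 + 1.000 = 1.077, so t = min(1, 1.077) = 1.000.
Check: 0.923 ⊗ 1.000 = max(0, 0.923) = 0.923 ≤ 1.000.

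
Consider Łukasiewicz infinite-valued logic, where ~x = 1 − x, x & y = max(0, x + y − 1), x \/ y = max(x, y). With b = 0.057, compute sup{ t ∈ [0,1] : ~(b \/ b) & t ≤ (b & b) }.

0.057

b \/ b = max(0.057, 0.057) = 0.057
~(b \/ b) = 1 − 0.057 = 0.943
So the left factor is ~(b \/ b) = 0.943.
b & b = max(0, 0.057 + 0.057 − 1) = max(0, -0.886) = 0.000
So the right-hand bound is b & b = 0.000.
The residuum of the Łukasiewicz t-norm gives the supremum: min(1, 1 − 0.943 + 0.000).
1 − 0.943 + 0.000 = 0.057, so t = min(1, 0.057) = 0.057.
Check: 0.943 & 0.057 = max(0, 0.000) = 0.000 ≤ 0.000.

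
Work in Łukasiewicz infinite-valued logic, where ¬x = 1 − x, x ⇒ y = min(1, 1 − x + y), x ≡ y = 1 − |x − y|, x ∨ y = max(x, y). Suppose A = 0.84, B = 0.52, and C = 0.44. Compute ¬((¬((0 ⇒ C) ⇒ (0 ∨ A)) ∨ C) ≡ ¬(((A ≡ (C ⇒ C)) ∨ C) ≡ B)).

0.12

0 ⇒ C = min(1, 1 − 0.00 + 0.44) = min(1, 1.44) = 1.00
0 ∨ A = max(0.00, 0.84) = 0.84
(0 ⇒ C) ⇒ (0 ∨ A) = min(1, 1 − 1.00 + 0.84) = min(1, 0.84) = 0.84
¬((0 ⇒ C) ⇒ (0 ∨ A)) = 1 − 0.84 = 0.16
¬((0 ⇒ C) ⇒ (0 ∨ A)) ∨ C = max(0.16, 0.44) = 0.44
C ⇒ C = min(1, 1 − 0.44 + 0.44) = min(1, 1.00) = 1.00
A ≡ (C ⇒ C) = 1 − |0.84 − 1.00| = 1 − 0.16 = 0.84
(A ≡ (C ⇒ C)) ∨ C = max(0.84, 0.44) = 0.84
((A ≡ (C ⇒ C)) ∨ C) ≡ B = 1 − |0.84 − 0.52| = 1 − 0.32 = 0.68
¬(((A ≡ (C ⇒ C)) ∨ C) ≡ B) = 1 − 0.68 = 0.32
(¬((0 ⇒ C) ⇒ (0 ∨ A)) ∨ C) ≡ ¬(((A ≡ (C ⇒ C)) ∨ C) ≡ B) = 1 − |0.44 − 0.32| = 1 − 0.12 = 0.88
¬((¬((0 ⇒ C) ⇒ (0 ∨ A)) ∨ C) ≡ ¬(((A ≡ (C ⇒ C)) ∨ C) ≡ B)) = 1 − 0.88 = 0.12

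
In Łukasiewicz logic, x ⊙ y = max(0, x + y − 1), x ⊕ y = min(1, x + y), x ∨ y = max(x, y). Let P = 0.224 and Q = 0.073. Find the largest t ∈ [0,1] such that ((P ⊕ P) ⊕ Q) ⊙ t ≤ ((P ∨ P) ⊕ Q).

P ⊕ P = min(1, 0.224 + 0.224) = min(1, 0.448) = 0.448
(P ⊕ P) ⊕ Q = min(1, 0.448 + 0.073) = min(1, 0.521) = 0.521
So the left factor is (P ⊕ P) ⊕ Q = 0.521.
P ∨ P = max(0.224, 0.224) = 0.224
(P ∨ P) ⊕ Q = min(1, 0.224 + 0.073) = min(1, 0.297) = 0.297
So the right-hand bound is (P ∨ P) ⊕ Q = 0.297.
The residuum of the Łukasiewicz t-norm gives the supremum: min(1, 1 − 0.521 + 0.297).
1 − 0.521 + 0.297 = 0.776, so t = min(1, 0.776) = 0.776.
Check: 0.521 ⊙ 0.776 = max(0, 0.297) = 0.297 ≤ 0.297.

0.776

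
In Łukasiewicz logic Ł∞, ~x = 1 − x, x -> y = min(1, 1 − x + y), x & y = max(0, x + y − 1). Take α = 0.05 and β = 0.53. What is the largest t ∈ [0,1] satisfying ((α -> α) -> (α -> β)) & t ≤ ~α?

α -> α = min(1, 1 − 0.05 + 0.05) = min(1, 1.00) = 1.00
α -> β = min(1, 1 − 0.05 + 0.53) = min(1, 1.48) = 1.00
(α -> α) -> (α -> β) = min(1, 1 − 1.00 + 1.00) = min(1, 1.00) = 1.00
So the left factor is (α -> α) -> (α -> β) = 1.00.
~α = 1 − 0.05 = 0.95
So the right-hand bound is ~α = 0.95.
The residuum of the Łukasiewicz t-norm gives the supremum: min(1, 1 − 1.00 + 0.95).
1 − 1.00 + 0.95 = 0.95, so t = min(1, 0.95) = 0.95.
Check: 1.00 & 0.95 = max(0, 0.95) = 0.95 ≤ 0.95.

0.95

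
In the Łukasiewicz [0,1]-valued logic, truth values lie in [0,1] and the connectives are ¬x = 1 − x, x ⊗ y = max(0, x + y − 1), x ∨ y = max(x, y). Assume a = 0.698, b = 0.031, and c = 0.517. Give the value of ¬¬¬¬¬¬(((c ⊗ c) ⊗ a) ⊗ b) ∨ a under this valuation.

0.698

c ⊗ c = max(0, 0.517 + 0.517 − 1) = max(0, 0.034) = 0.034
(c ⊗ c) ⊗ a = max(0, 0.034 + 0.698 − 1) = max(0, -0.268) = 0.000
((c ⊗ c) ⊗ a) ⊗ b = max(0, 0.000 + 0.031 − 1) = max(0, -0.969) = 0.000
¬(((c ⊗ c) ⊗ a) ⊗ b) = 1 − 0.000 = 1.000
¬¬(((c ⊗ c) ⊗ a) ⊗ b) = 1 − 1.000 = 0.000
¬¬¬(((c ⊗ c) ⊗ a) ⊗ b) = 1 − 0.000 = 1.000
¬¬¬¬(((c ⊗ c) ⊗ a) ⊗ b) = 1 − 1.000 = 0.000
¬¬¬¬¬(((c ⊗ c) ⊗ a) ⊗ b) = 1 − 0.000 = 1.000
¬¬¬¬¬¬(((c ⊗ c) ⊗ a) ⊗ b) = 1 − 1.000 = 0.000
¬¬¬¬¬¬(((c ⊗ c) ⊗ a) ⊗ b) ∨ a = max(0.000, 0.698) = 0.698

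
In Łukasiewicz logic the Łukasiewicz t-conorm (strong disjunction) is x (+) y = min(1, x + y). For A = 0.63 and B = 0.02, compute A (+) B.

0.65

A (+) B = min(1, 0.63 + 0.02) = min(1, 0.65) = 0.65
For comparison, the Gödel t-conorm max(x, y) would give 0.63.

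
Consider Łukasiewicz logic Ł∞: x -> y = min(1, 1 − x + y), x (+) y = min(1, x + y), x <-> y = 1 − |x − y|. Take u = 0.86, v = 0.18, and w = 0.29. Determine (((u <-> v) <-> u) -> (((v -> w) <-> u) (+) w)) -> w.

u <-> v = 1 − |0.86 − 0.18| = 1 − 0.68 = 0.32
(u <-> v) <-> u = 1 − |0.32 − 0.86| = 1 − 0.54 = 0.46
v -> w = min(1, 1 − 0.18 + 0.29) = min(1, 1.11) = 1.00
(v -> w) <-> u = 1 − |1.00 − 0.86| = 1 − 0.14 = 0.86
((v -> w) <-> u) (+) w = min(1, 0.86 + 0.29) = min(1, 1.15) = 1.00
((u <-> v) <-> u) -> (((v -> w) <-> u) (+) w) = min(1, 1 − 0.46 + 1.00) = min(1, 1.54) = 1.00
(((u <-> v) <-> u) -> (((v -> w) <-> u) (+) w)) -> w = min(1, 1 − 1.00 + 0.29) = min(1, 0.29) = 0.29

0.29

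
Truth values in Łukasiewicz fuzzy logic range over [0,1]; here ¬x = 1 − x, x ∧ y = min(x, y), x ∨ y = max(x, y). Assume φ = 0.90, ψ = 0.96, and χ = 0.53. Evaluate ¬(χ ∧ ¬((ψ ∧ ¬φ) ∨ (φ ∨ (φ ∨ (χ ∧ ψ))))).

¬φ = 1 − 0.90 = 0.10
ψ ∧ ¬φ = min(0.96, 0.10) = 0.10
χ ∧ ψ = min(0.53, 0.96) = 0.53
φ ∨ (χ ∧ ψ) = max(0.90, 0.53) = 0.90
φ ∨ (φ ∨ (χ ∧ ψ)) = max(0.90, 0.90) = 0.90
(ψ ∧ ¬φ) ∨ (φ ∨ (φ ∨ (χ ∧ ψ))) = max(0.10, 0.90) = 0.90
¬((ψ ∧ ¬φ) ∨ (φ ∨ (φ ∨ (χ ∧ ψ)))) = 1 − 0.90 = 0.10
χ ∧ ¬((ψ ∧ ¬φ) ∨ (φ ∨ (φ ∨ (χ ∧ ψ)))) = min(0.53, 0.10) = 0.10
¬(χ ∧ ¬((ψ ∧ ¬φ) ∨ (φ ∨ (φ ∨ (χ ∧ ψ))))) = 1 − 0.10 = 0.90

0.90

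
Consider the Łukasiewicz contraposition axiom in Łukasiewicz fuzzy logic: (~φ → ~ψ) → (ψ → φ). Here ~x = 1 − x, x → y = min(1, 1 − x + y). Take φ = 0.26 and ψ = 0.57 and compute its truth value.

~φ = 1 − 0.26 = 0.74
~ψ = 1 − 0.57 = 0.43
~φ → ~ψ = min(1, 1 − 0.74 + 0.43) = min(1, 0.69) = 0.69
ψ → φ = min(1, 1 − 0.57 + 0.26) = min(1, 0.69) = 0.69
(~φ → ~ψ) → (ψ → φ) = min(1, 1 − 0.69 + 0.69) = min(1, 1.00) = 1.00
(As expected: an axiom of Ł∞, always 1.)

1.00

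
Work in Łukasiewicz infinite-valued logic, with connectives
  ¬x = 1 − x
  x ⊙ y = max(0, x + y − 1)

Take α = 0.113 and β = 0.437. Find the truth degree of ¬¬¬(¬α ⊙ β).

0.676

¬α = 1 − 0.113 = 0.887
¬α ⊙ β = max(0, 0.887 + 0.437 − 1) = max(0, 0.324) = 0.324
¬(¬α ⊙ β) = 1 − 0.324 = 0.676
¬¬(¬α ⊙ β) = 1 − 0.676 = 0.324
¬¬¬(¬α ⊙ β) = 1 − 0.324 = 0.676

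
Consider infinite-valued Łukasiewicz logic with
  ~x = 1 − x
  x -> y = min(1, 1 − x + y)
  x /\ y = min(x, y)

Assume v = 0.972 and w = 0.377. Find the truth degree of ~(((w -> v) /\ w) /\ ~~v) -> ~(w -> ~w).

w -> v = min(1, 1 − 0.377 + 0.972) = min(1, 1.595) = 1.000
(w -> v) /\ w = min(1.000, 0.377) = 0.377
~v = 1 − 0.972 = 0.028
~~v = 1 − 0.028 = 0.972
((w -> v) /\ w) /\ ~~v = min(0.377, 0.972) = 0.377
~(((w -> v) /\ w) /\ ~~v) = 1 − 0.377 = 0.623
~w = 1 − 0.377 = 0.623
w -> ~w = min(1, 1 − 0.377 + 0.623) = min(1, 1.246) = 1.000
~(w -> ~w) = 1 − 1.000 = 0.000
~(((w -> v) /\ w) /\ ~~v) -> ~(w -> ~w) = min(1, 1 − 0.623 + 0.000) = min(1, 0.377) = 0.377

0.377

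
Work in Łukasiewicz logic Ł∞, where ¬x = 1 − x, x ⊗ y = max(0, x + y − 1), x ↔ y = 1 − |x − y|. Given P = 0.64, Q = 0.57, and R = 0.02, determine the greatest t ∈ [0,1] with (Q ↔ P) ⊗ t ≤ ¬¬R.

0.09

Q ↔ P = 1 − |0.57 − 0.64| = 1 − 0.07 = 0.93
So the left factor is Q ↔ P = 0.93.
¬R = 1 − 0.02 = 0.98
¬¬R = 1 − 0.98 = 0.02
So the right-hand bound is ¬¬R = 0.02.
The residuum of the Łukasiewicz t-norm gives the supremum: min(1, 1 − 0.93 + 0.02).
1 − 0.93 + 0.02 = 0.09, so t = min(1, 0.09) = 0.09.
Check: 0.93 ⊗ 0.09 = max(0, 0.02) = 0.02 ≤ 0.02.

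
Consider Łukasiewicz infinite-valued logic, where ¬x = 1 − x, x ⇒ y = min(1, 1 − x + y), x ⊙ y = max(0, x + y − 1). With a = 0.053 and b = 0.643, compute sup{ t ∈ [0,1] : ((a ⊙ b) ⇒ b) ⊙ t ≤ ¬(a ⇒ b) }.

0.000

a ⊙ b = max(0, 0.053 + 0.643 − 1) = max(0, -0.304) = 0.000
(a ⊙ b) ⇒ b = min(1, 1 − 0.000 + 0.643) = min(1, 1.643) = 1.000
So the left factor is (a ⊙ b) ⇒ b = 1.000.
a ⇒ b = min(1, 1 − 0.053 + 0.643) = min(1, 1.590) = 1.000
¬(a ⇒ b) = 1 − 1.000 = 0.000
So the right-hand bound is ¬(a ⇒ b) = 0.000.
The residuum of the Łukasiewicz t-norm gives the supremum: min(1, 1 − 1.000 + 0.000).
1 − 1.000 + 0.000 = 0.000, so t = min(1, 0.000) = 0.000.
Check: 1.000 ⊙ 0.000 = max(0, 0.000) = 0.000 ≤ 0.000.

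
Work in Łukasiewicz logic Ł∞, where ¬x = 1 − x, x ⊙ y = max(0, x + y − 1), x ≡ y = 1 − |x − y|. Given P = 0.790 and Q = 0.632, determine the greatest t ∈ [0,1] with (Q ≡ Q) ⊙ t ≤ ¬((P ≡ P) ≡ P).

Q ≡ Q = 1 − |0.632 − 0.632| = 1 − 0.000 = 1.000
So the left factor is Q ≡ Q = 1.000.
P ≡ P = 1 − |0.790 − 0.790| = 1 − 0.000 = 1.000
(P ≡ P) ≡ P = 1 − |1.000 − 0.790| = 1 − 0.210 = 0.790
¬((P ≡ P) ≡ P) = 1 − 0.790 = 0.210
So the right-hand bound is ¬((P ≡ P) ≡ P) = 0.210.
The residuum of the Łukasiewicz t-norm gives the supremum: min(1, 1 − 1.000 + 0.210).
1 − 1.000 + 0.210 = 0.210, so t = min(1, 0.210) = 0.210.
Check: 1.000 ⊙ 0.210 = max(0, 0.210) = 0.210 ≤ 0.210.

0.210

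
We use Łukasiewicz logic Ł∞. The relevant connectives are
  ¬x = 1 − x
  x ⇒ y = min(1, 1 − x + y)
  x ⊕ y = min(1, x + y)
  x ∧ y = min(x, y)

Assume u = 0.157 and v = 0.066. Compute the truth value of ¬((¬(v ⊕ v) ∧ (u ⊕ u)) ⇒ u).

v ⊕ v = min(1, 0.066 + 0.066) = min(1, 0.132) = 0.132
¬(v ⊕ v) = 1 − 0.132 = 0.868
u ⊕ u = min(1, 0.157 + 0.157) = min(1, 0.314) = 0.314
¬(v ⊕ v) ∧ (u ⊕ u) = min(0.868, 0.314) = 0.314
(¬(v ⊕ v) ∧ (u ⊕ u)) ⇒ u = min(1, 1 − 0.314 + 0.157) = min(1, 0.843) = 0.843
¬((¬(v ⊕ v) ∧ (u ⊕ u)) ⇒ u) = 1 − 0.843 = 0.157

0.157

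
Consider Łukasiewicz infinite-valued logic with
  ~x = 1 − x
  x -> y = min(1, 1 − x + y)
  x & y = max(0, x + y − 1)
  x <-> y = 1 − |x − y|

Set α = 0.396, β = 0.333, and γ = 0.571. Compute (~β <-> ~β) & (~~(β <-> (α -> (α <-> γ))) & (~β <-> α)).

0.062

~β = 1 − 0.333 = 0.667
~β <-> ~β = 1 − |0.667 − 0.667| = 1 − 0.000 = 1.000
α <-> γ = 1 − |0.396 − 0.571| = 1 − 0.175 = 0.825
α -> (α <-> γ) = min(1, 1 − 0.396 + 0.825) = min(1, 1.429) = 1.000
β <-> (α -> (α <-> γ)) = 1 − |0.333 − 1.000| = 1 − 0.667 = 0.333
~(β <-> (α -> (α <-> γ))) = 1 − 0.333 = 0.667
~~(β <-> (α -> (α <-> γ))) = 1 − 0.667 = 0.333
~β <-> α = 1 − |0.667 − 0.396| = 1 − 0.271 = 0.729
~~(β <-> (α -> (α <-> γ))) & (~β <-> α) = max(0, 0.333 + 0.729 − 1) = max(0, 0.062) = 0.062
(~β <-> ~β) & (~~(β <-> (α -> (α <-> γ))) & (~β <-> α)) = max(0, 1.000 + 0.062 − 1) = max(0, 0.062) = 0.062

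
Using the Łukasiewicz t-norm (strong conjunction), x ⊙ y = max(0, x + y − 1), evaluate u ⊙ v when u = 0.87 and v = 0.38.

u ⊙ v = max(0, 0.87 + 0.38 − 1) = max(0, 0.25) = 0.25
For comparison, the Gödel (minimum) t-norm min(x, y) would give 0.38.

0.25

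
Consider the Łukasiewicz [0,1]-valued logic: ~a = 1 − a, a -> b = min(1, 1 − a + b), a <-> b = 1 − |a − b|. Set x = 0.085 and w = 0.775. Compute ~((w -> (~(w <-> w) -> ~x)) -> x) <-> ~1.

w <-> w = 1 − |0.775 − 0.775| = 1 − 0.000 = 1.000
~(w <-> w) = 1 − 1.000 = 0.000
~x = 1 − 0.085 = 0.915
~(w <-> w) -> ~x = min(1, 1 − 0.000 + 0.915) = min(1, 1.915) = 1.000
w -> (~(w <-> w) -> ~x) = min(1, 1 − 0.775 + 1.000) = min(1, 1.225) = 1.000
(w -> (~(w <-> w) -> ~x)) -> x = min(1, 1 − 1.000 + 0.085) = min(1, 0.085) = 0.085
~((w -> (~(w <-> w) -> ~x)) -> x) = 1 − 0.085 = 0.915
~1 = 1 − 1.000 = 0.000
~((w -> (~(w <-> w) -> ~x)) -> x) <-> ~1 = 1 − |0.915 − 0.000| = 1 − 0.915 = 0.085

0.085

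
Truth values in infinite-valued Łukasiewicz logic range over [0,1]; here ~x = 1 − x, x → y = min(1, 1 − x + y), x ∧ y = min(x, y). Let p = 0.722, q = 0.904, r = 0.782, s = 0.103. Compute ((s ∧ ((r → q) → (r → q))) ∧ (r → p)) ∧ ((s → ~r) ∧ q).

0.103

r → q = min(1, 1 − 0.782 + 0.904) = min(1, 1.122) = 1.000
(r → q) → (r → q) = min(1, 1 − 1.000 + 1.000) = min(1, 1.000) = 1.000
s ∧ ((r → q) → (r → q)) = min(0.103, 1.000) = 0.103
r → p = min(1, 1 − 0.782 + 0.722) = min(1, 0.940) = 0.940
(s ∧ ((r → q) → (r → q))) ∧ (r → p) = min(0.103, 0.940) = 0.103
~r = 1 − 0.782 = 0.218
s → ~r = min(1, 1 − 0.103 + 0.218) = min(1, 1.115) = 1.000
(s → ~r) ∧ q = min(1.000, 0.904) = 0.904
((s ∧ ((r → q) → (r → q))) ∧ (r → p)) ∧ ((s → ~r) ∧ q) = min(0.103, 0.904) = 0.103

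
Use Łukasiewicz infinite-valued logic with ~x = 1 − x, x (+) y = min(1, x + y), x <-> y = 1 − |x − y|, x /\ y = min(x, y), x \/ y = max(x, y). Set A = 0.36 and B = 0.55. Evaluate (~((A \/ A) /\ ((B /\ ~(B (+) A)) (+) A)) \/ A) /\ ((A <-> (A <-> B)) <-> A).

A \/ A = max(0.36, 0.36) = 0.36
B (+) A = min(1, 0.55 + 0.36) = min(1, 0.91) = 0.91
~(B (+) A) = 1 − 0.91 = 0.09
B /\ ~(B (+) A) = min(0.55, 0.09) = 0.09
(B /\ ~(B (+) A)) (+) A = min(1, 0.09 + 0.36) = min(1, 0.45) = 0.45
(A \/ A) /\ ((B /\ ~(B (+) A)) (+) A) = min(0.36, 0.45) = 0.36
~((A \/ A) /\ ((B /\ ~(B (+) A)) (+) A)) = 1 − 0.36 = 0.64
~((A \/ A) /\ ((B /\ ~(B (+) A)) (+) A)) \/ A = max(0.64, 0.36) = 0.64
A <-> B = 1 − |0.36 − 0.55| = 1 − 0.19 = 0.81
A <-> (A <-> B) = 1 − |0.36 − 0.81| = 1 − 0.45 = 0.55
(A <-> (A <-> B)) <-> A = 1 − |0.55 − 0.36| = 1 − 0.19 = 0.81
(~((A \/ A) /\ ((B /\ ~(B (+) A)) (+) A)) \/ A) /\ ((A <-> (A <-> B)) <-> A) = min(0.64, 0.81) = 0.64

0.64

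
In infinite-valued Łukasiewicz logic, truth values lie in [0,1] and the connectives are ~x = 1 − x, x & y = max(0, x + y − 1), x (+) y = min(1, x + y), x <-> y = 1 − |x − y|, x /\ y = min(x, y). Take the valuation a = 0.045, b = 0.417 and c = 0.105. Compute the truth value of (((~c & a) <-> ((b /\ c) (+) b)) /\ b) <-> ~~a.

0.628

~c = 1 − 0.105 = 0.895
~c & a = max(0, 0.895 + 0.045 − 1) = max(0, -0.060) = 0.000
b /\ c = min(0.417, 0.105) = 0.105
(b /\ c) (+) b = min(1, 0.105 + 0.417) = min(1, 0.522) = 0.522
(~c & a) <-> ((b /\ c) (+) b) = 1 − |0.000 − 0.522| = 1 − 0.522 = 0.478
((~c & a) <-> ((b /\ c) (+) b)) /\ b = min(0.478, 0.417) = 0.417
~a = 1 − 0.045 = 0.955
~~a = 1 − 0.955 = 0.045
(((~c & a) <-> ((b /\ c) (+) b)) /\ b) <-> ~~a = 1 − |0.417 − 0.045| = 1 − 0.372 = 0.628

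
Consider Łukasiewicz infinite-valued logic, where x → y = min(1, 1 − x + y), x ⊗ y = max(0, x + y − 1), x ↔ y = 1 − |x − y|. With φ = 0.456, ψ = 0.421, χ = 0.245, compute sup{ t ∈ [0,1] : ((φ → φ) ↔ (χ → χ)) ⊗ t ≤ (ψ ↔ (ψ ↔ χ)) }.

0.597

φ → φ = min(1, 1 − 0.456 + 0.456) = min(1, 1.000) = 1.000
χ → χ = min(1, 1 − 0.245 + 0.245) = min(1, 1.000) = 1.000
(φ → φ) ↔ (χ → χ) = 1 − |1.000 − 1.000| = 1 − 0.000 = 1.000
So the left factor is (φ → φ) ↔ (χ → χ) = 1.000.
ψ ↔ χ = 1 − |0.421 − 0.245| = 1 − 0.176 = 0.824
ψ ↔ (ψ ↔ χ) = 1 − |0.421 − 0.824| = 1 − 0.403 = 0.597
So the right-hand bound is ψ ↔ (ψ ↔ χ) = 0.597.
The residuum of the Łukasiewicz t-norm gives the supremum: min(1, 1 − 1.000 + 0.597).
1 − 1.000 + 0.597 = 0.597, so t = min(1, 0.597) = 0.597.
Check: 1.000 ⊗ 0.597 = max(0, 0.597) = 0.597 ≤ 0.597.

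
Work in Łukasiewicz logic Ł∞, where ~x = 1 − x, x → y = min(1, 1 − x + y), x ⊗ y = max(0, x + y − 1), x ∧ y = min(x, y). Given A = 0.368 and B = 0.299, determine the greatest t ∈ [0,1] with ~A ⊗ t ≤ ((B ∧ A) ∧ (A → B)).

0.667

~A = 1 − 0.368 = 0.632
So the left factor is ~A = 0.632.
B ∧ A = min(0.299, 0.368) = 0.299
A → B = min(1, 1 − 0.368 + 0.299) = min(1, 0.931) = 0.931
(B ∧ A) ∧ (A → B) = min(0.299, 0.931) = 0.299
So the right-hand bound is (B ∧ A) ∧ (A → B) = 0.299.
The residuum of the Łukasiewicz t-norm gives the supremum: min(1, 1 − 0.632 + 0.299).
1 − 0.632 + 0.299 = 0.667, so t = min(1, 0.667) = 0.667.
Check: 0.632 ⊗ 0.667 = max(0, 0.299) = 0.299 ≤ 0.299.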